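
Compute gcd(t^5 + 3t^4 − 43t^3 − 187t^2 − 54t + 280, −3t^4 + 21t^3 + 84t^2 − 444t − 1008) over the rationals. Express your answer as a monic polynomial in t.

Repeated division with remainder:
  t^5 + 3t^4 − 43t^3 − 187t^2 − 54t + 280 = (−(1/3)t − 10/3)(−3t^4 + 21t^3 + 84t^2 − 444t − 1008) + (55t^3 − 55t^2 − 1870t − 3080)
  −3t^4 + 21t^3 + 84t^2 − 444t − 1008 = (−(3/55)t + 18/55)(55t^3 − 55t^2 − 1870t − 3080) + (0)
Last nonzero remainder: 55t^3 − 55t^2 − 1870t − 3080. Dividing through by 55 gives the monic gcd t^3 − t^2 − 34t − 56.

t^3 − t^2 − 34t − 56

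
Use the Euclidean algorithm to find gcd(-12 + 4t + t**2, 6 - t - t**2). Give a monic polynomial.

Euclidean algorithm in ℚ[t]:
  t**2 + 4t - 12 = (-1)(-t**2 - t + 6) + (3t - 6)
  -t**2 - t + 6 = (-(1/3)t - 1)(3t - 6) + (0)
Last nonzero remainder: 3t - 6. Dividing through by 3 gives the monic gcd t - 2.

-2 + t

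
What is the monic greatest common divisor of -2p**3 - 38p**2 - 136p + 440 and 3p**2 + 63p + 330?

p**2 + 21p + 110

Repeated division with remainder:
  -2p**3 - 38p**2 - 136p + 440 = (-(2/3)p + 4/3)(3p**2 + 63p + 330) + (0)
Last nonzero remainder: 3p**2 + 63p + 330. Dividing through by 3 gives the monic gcd p**2 + 21p + 110.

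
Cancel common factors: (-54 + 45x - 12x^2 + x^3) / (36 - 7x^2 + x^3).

Apply the Euclidean algorithm:
  x^3 - 12x^2 + 45x - 54 = (x^3 - 7x^2 + 36) + (-5x^2 + 45x - 90)
  x^3 - 7x^2 + 36 = (-(1/5)x - 2/5)(-5x^2 + 45x - 90) + (0)
Last nonzero remainder: -5x^2 + 45x - 90. Dividing through by -5 gives the monic gcd x^2 - 9x + 18.
Cancel x^2 - 9x + 18 from numerator and denominator to get the reduced form.

(-3 + x)/(2 + x)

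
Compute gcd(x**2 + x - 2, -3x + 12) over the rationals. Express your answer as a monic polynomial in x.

1

Euclidean algorithm in ℚ[x]:
  x**2 + x - 2 = (-(1/3)x - 5/3)(-3x + 12) + (18)
  -3x + 12 = (-(1/6)x + 2/3)(18) + (0)
The last nonzero remainder is the constant 18, so the polynomials are coprime and gcd = 1.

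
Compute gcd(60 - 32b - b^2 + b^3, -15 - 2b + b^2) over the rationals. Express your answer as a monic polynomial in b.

-5 + b

By polynomial division,
  b^3 - b^2 - 32b + 60 = (b + 1)(b^2 - 2b - 15) + (-15b + 75)
  b^2 - 2b - 15 = (-(1/15)b - 1/5)(-15b + 75) + (0)
Last nonzero remainder: -15b + 75. Dividing through by -15 gives the monic gcd b - 5.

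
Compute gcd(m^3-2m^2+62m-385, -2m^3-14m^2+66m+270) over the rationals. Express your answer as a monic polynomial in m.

Euclidean algorithm in ℚ[m]:
  m^3-2m^2+62m-385 = (-1/2)(-2m^3-14m^2+66m+270) + (-9m^2+95m-250)
  -2m^3-14m^2+66m+270 = ((2/9)m+316/81)(-9m^2+95m-250) + (-(20174/81)m+100870/81)
  -9m^2+95m-250 = ((729/20174)m-2025/10087)(-(20174/81)m+100870/81) + (0)
Last nonzero remainder: -(20174/81)m+100870/81. Dividing through by -20174/81 gives the monic gcd m-5.

m-5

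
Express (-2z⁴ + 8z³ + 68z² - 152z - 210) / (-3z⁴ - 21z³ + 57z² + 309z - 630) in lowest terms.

Repeated division with remainder:
  -2z⁴ + 8z³ + 68z² - 152z - 210 = (2/3)(-3z⁴ - 21z³ + 57z² + 309z - 630) + (22z³ + 30z² - 358z + 210)
  -3z⁴ - 21z³ + 57z² + 309z - 630 = (-(3/22)z - 93/121)(22z³ + 30z² - 358z + 210) + ((3780/121)z² + (7560/121)z - 56700/121)
  22z³ + 30z² - 358z + 210 = ((1331/1890)z - 121/270)((3780/121)z² + (7560/121)z - 56700/121) + (0)
Last nonzero remainder: (3780/121)z² + (7560/121)z - 56700/121. Dividing through by 3780/121 gives the monic gcd z² + 2z - 15.
Cancel z² + 2z - 15 from numerator and denominator to get the reduced form.

(2z² - 12z - 14)/(3z² + 15z - 42)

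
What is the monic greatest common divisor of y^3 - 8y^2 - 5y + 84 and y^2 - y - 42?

y - 7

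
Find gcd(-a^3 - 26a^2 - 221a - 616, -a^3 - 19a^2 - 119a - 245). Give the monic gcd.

a + 7

Repeated division with remainder:
  -a^3 - 26a^2 - 221a - 616 = (-a^3 - 19a^2 - 119a - 245) + (-7a^2 - 102a - 371)
  -a^3 - 19a^2 - 119a - 245 = ((1/7)a + 31/49)(-7a^2 - 102a - 371) + (-(72/49)a - 72/7)
  -7a^2 - 102a - 371 = ((343/72)a + 2597/72)(-(72/49)a - 72/7) + (0)
Last nonzero remainder: -(72/49)a - 72/7. Dividing through by -72/49 gives the monic gcd a + 7.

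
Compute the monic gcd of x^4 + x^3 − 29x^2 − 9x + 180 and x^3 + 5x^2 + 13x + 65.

Euclidean algorithm in ℚ[x]:
  x^4 + x^3 − 29x^2 − 9x + 180 = (x − 4)(x^3 + 5x^2 + 13x + 65) + (−22x^2 − 22x + 440)
  x^3 + 5x^2 + 13x + 65 = (−(1/22)x − 2/11)(−22x^2 − 22x + 440) + (29x + 145)
  −22x^2 − 22x + 440 = (−(22/29)x + 88/29)(29x + 145) + (0)
Last nonzero remainder: 29x + 145. Dividing through by 29 gives the monic gcd x + 5.

x + 5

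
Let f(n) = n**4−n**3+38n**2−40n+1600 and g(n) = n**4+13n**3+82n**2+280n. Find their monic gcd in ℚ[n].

n**2+6n+40

Euclidean algorithm in ℚ[n]:
  n**4−n**3+38n**2−40n+1600 = (n**4+13n**3+82n**2+280n) + (−14n**3−44n**2−320n+1600)
  n**4+13n**3+82n**2+280n = (−(1/14)n−69/98)(−14n**3−44n**2−320n+1600) + ((1380/49)n**2+(8280/49)n+55200/49)
  −14n**3−44n**2−320n+1600 = (−(343/690)n+98/69)((1380/49)n**2+(8280/49)n+55200/49) + (0)
Last nonzero remainder: (1380/49)n**2+(8280/49)n+55200/49. Dividing through by 1380/49 gives the monic gcd n**2+6n+40.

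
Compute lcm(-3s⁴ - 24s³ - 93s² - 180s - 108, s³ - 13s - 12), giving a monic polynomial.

Euclidean algorithm in ℚ[s]:
  -3s⁴ - 24s³ - 93s² - 180s - 108 = (-3s - 24)(s³ - 13s - 12) + (-132s² - 528s - 396)
  s³ - 13s - 12 = (-(1/132)s + 1/33)(-132s² - 528s - 396) + (0)
Last nonzero remainder: -132s² - 528s - 396. Dividing through by -132 gives the monic gcd s² + 4s + 3.
Then lcm(f, g) = f·g / gcd(f, g); expanding and making the result monic gives the answer.

s⁵ + 4s⁴ - s³ - 64s² - 204s - 144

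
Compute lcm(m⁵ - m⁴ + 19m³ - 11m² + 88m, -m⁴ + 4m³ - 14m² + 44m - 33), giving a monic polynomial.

m⁷ - 5m⁶ + 26m⁵ - 90m⁴ + 189m³ - 385m² + 264m

By polynomial division,
  m⁵ - m⁴ + 19m³ - 11m² + 88m = (-m - 3)(-m⁴ + 4m³ - 14m² + 44m - 33) + (17m³ - 9m² + 187m - 99)
  -m⁴ + 4m³ - 14m² + 44m - 33 = (-(1/17)m + 59/289)(17m³ - 9m² + 187m - 99) + (-(336/289)m² - 3696/289)
  17m³ - 9m² + 187m - 99 = (-(4913/336)m + 867/112)(-(336/289)m² - 3696/289) + (0)
Last nonzero remainder: -(336/289)m² - 3696/289. Dividing through by -336/289 gives the monic gcd m² + 11.
Then lcm(f, g) = f·g / gcd(f, g); expanding and making the result monic gives the answer.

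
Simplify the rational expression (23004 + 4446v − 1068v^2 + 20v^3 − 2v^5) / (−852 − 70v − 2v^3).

By polynomial division,
  −2v^5 + 20v^3 − 1068v^2 + 4446v + 23004 = (v^2 − 45)(−2v^3 − 70v − 852) + (−216v^2 + 1296v − 15336)
  −2v^3 − 70v − 852 = ((1/108)v + 1/18)(−216v^2 + 1296v − 15336) + (0)
Last nonzero remainder: −216v^2 + 1296v − 15336. Dividing through by −216 gives the monic gcd v^2 − 6v + 71.
Cancel v^2 − 6v + 71 from numerator and denominator to get the reduced form.

(−162 − 45v + 6v^2 + v^3)/(6 + v)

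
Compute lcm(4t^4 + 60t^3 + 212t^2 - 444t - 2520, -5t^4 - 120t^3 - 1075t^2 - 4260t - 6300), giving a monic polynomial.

Apply the Euclidean algorithm:
  4t^4 + 60t^3 + 212t^2 - 444t - 2520 = (-4/5)(-5t^4 - 120t^3 - 1075t^2 - 4260t - 6300) + (-36t^3 - 648t^2 - 3852t - 7560)
  -5t^4 - 120t^3 - 1075t^2 - 4260t - 6300 = ((5/36)t + 5/6)(-36t^3 - 648t^2 - 3852t - 7560) + (0)
Last nonzero remainder: -36t^3 - 648t^2 - 3852t - 7560. Dividing through by -36 gives the monic gcd t^3 + 18t^2 + 107t + 210.
Then lcm(f, g) = f·g / gcd(f, g); expanding and making the result monic gives the answer.

t^5 + 21t^4 + 143t^3 + 207t^2 - 1296t - 3780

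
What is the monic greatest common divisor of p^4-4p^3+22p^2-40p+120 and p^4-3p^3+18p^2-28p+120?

Apply the Euclidean algorithm:
  p^4-4p^3+22p^2-40p+120 = (p^4-3p^3+18p^2-28p+120) + (-p^3+4p^2-12p)
  p^4-3p^3+18p^2-28p+120 = (-p-1)(-p^3+4p^2-12p) + (10p^2-40p+120)
  -p^3+4p^2-12p = (-(1/10)p)(10p^2-40p+120) + (0)
Last nonzero remainder: 10p^2-40p+120. Dividing through by 10 gives the monic gcd p^2-4p+12.

p^2-4p+12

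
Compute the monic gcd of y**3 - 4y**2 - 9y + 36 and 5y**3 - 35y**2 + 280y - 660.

y - 3

By polynomial division,
  y**3 - 4y**2 - 9y + 36 = (1/5)(5y**3 - 35y**2 + 280y - 660) + (3y**2 - 65y + 168)
  5y**3 - 35y**2 + 280y - 660 = ((5/3)y + 220/9)(3y**2 - 65y + 168) + ((14300/9)y - 14300/3)
  3y**2 - 65y + 168 = ((27/14300)y - 126/3575)((14300/9)y - 14300/3) + (0)
Last nonzero remainder: (14300/9)y - 14300/3. Dividing through by 14300/9 gives the monic gcd y - 3.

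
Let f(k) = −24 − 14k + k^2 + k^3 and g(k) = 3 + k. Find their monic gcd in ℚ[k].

3 + k

Repeated division with remainder:
  k^3 + k^2 − 14k − 24 = (k^2 − 2k − 8)(k + 3) + (0)
The last nonzero remainder k + 3 is already monic.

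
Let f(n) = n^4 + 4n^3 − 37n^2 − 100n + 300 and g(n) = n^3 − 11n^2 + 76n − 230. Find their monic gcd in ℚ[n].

n − 5

By polynomial division,
  n^4 + 4n^3 − 37n^2 − 100n + 300 = (n + 15)(n^3 − 11n^2 + 76n − 230) + (52n^2 − 1010n + 3750)
  n^3 − 11n^2 + 76n − 230 = ((1/52)n + 219/1352)(52n^2 − 1010n + 3750) + ((113221/676)n − 566105/676)
  52n^2 − 1010n + 3750 = ((35152/113221)n − 507000/113221)((113221/676)n − 566105/676) + (0)
Last nonzero remainder: (113221/676)n − 566105/676. Dividing through by 113221/676 gives the monic gcd n − 5.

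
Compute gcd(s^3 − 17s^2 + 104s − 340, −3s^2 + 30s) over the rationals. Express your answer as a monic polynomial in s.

Repeated division with remainder:
  s^3 − 17s^2 + 104s − 340 = (−(1/3)s + 7/3)(−3s^2 + 30s) + (34s − 340)
  −3s^2 + 30s = (−(3/34)s)(34s − 340) + (0)
Last nonzero remainder: 34s − 340. Dividing through by 34 gives the monic gcd s − 10.

s − 10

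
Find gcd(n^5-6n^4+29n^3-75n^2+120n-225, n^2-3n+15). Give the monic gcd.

Apply the Euclidean algorithm:
  n^5-6n^4+29n^3-75n^2+120n-225 = (n^3-3n^2+5n-15)(n^2-3n+15) + (0)
The last nonzero remainder n^2-3n+15 is already monic.

n^2-3n+15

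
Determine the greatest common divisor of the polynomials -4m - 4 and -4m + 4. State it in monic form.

By polynomial division,
  -4m - 4 = (-4m + 4) + (-8)
  -4m + 4 = ((1/2)m - 1/2)(-8) + (0)
The last nonzero remainder is the constant -8, so the polynomials are coprime and gcd = 1.

1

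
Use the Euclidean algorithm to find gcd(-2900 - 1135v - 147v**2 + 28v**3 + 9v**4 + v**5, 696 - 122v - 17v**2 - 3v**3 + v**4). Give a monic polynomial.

Repeated division with remainder:
  v**5 + 9v**4 + 28v**3 - 147v**2 - 1135v - 2900 = (v + 12)(v**4 - 3v**3 - 17v**2 - 122v + 696) + (81v**3 + 179v**2 - 367v - 11252)
  v**4 - 3v**3 - 17v**2 - 122v + 696 = ((1/81)v - 422/6561)(81v**3 + 179v**2 - 367v - 11252) + (-(6272/6561)v**2 - (43904/6561)v - 181888/6561)
  81v**3 + 179v**2 - 367v - 11252 = (-(531441/6272)v + 636417/1568)(-(6272/6561)v**2 - (43904/6561)v - 181888/6561) + (0)
Last nonzero remainder: -(6272/6561)v**2 - (43904/6561)v - 181888/6561. Dividing through by -6272/6561 gives the monic gcd v**2 + 7v + 29.

29 + 7v + v**2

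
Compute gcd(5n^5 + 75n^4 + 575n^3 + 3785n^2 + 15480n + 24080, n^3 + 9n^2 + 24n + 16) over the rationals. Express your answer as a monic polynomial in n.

n^2 + 8n + 16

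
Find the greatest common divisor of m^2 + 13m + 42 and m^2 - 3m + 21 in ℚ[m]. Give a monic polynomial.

1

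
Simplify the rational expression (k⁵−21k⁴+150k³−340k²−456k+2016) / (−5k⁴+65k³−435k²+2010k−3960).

(−k³+11k²−16k−84)/(5k²−15k+165)

By polynomial division,
  k⁵−21k⁴+150k³−340k²−456k+2016 = (−(1/5)k+8/5)(−5k⁴+65k³−435k²+2010k−3960) + (−41k³+758k²−4464k+8352)
  −5k⁴+65k³−435k²+2010k−3960 = ((5/41)k+1125/1681)(−41k³+758k²−4464k+8352) + (−(668865/1681)k²+(6688650/1681)k−16052760/1681)
  −41k³+758k²−4464k+8352 = ((68921/668865)k−194996/222955)(−(668865/1681)k²+(6688650/1681)k−16052760/1681) + (0)
Last nonzero remainder: −(668865/1681)k²+(6688650/1681)k−16052760/1681. Dividing through by −668865/1681 gives the monic gcd k²−10k+24.
Cancel k²−10k+24 from numerator and denominator to get the reduced form.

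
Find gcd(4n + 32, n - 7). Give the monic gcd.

1

Apply the Euclidean algorithm:
  4n + 32 = (4)(n - 7) + (60)
  n - 7 = ((1/60)n - 7/60)(60) + (0)
The last nonzero remainder is the constant 60, so the polynomials are coprime and gcd = 1.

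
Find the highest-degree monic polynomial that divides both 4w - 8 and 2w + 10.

1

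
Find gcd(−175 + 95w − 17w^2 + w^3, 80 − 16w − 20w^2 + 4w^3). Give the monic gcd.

Apply the Euclidean algorithm:
  w^3 − 17w^2 + 95w − 175 = (1/4)(4w^3 − 20w^2 − 16w + 80) + (−12w^2 + 99w − 195)
  4w^3 − 20w^2 − 16w + 80 = (−(1/3)w − 13/12)(−12w^2 + 99w − 195) + ((105/4)w − 525/4)
  −12w^2 + 99w − 195 = (−(16/35)w + 52/35)((105/4)w − 525/4) + (0)
Last nonzero remainder: (105/4)w − 525/4. Dividing through by 105/4 gives the monic gcd w − 5.

−5 + w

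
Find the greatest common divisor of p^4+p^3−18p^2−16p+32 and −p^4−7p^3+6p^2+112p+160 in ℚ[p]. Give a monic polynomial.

p^3+2p^2−16p−32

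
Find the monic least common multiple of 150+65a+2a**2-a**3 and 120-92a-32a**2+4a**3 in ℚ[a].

150-85a-63a**2-3a**3+a**4

By polynomial division,
  -a**3+2a**2+65a+150 = (-1/4)(4a**3-32a**2-92a+120) + (-6a**2+42a+180)
  4a**3-32a**2-92a+120 = (-(2/3)a+2/3)(-6a**2+42a+180) + (0)
Last nonzero remainder: -6a**2+42a+180. Dividing through by -6 gives the monic gcd a**2-7a-30.
Then lcm(f, g) = f·g / gcd(f, g); expanding and making the result monic gives the answer.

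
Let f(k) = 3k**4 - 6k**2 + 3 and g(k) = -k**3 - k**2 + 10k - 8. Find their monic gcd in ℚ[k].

k - 1

Repeated division with remainder:
  3k**4 - 6k**2 + 3 = (-3k + 3)(-k**3 - k**2 + 10k - 8) + (27k**2 - 54k + 27)
  -k**3 - k**2 + 10k - 8 = (-(1/27)k - 1/9)(27k**2 - 54k + 27) + (5k - 5)
  27k**2 - 54k + 27 = ((27/5)k - 27/5)(5k - 5) + (0)
Last nonzero remainder: 5k - 5. Dividing through by 5 gives the monic gcd k - 1.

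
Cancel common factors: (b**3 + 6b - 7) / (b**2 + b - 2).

Repeated division with remainder:
  b**3 + 6b - 7 = (b - 1)(b**2 + b - 2) + (9b - 9)
  b**2 + b - 2 = ((1/9)b + 2/9)(9b - 9) + (0)
Last nonzero remainder: 9b - 9. Dividing through by 9 gives the monic gcd b - 1.
Cancel b - 1 from numerator and denominator to get the reduced form.

(b**2 + b + 7)/(b + 2)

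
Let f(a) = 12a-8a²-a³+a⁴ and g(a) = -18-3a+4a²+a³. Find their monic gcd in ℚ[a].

Euclidean algorithm in ℚ[a]:
  a⁴-a³-8a²+12a = (a-5)(a³+4a²-3a-18) + (15a²+15a-90)
  a³+4a²-3a-18 = ((1/15)a+1/5)(15a²+15a-90) + (0)
Last nonzero remainder: 15a²+15a-90. Dividing through by 15 gives the monic gcd a²+a-6.

-6+a+a²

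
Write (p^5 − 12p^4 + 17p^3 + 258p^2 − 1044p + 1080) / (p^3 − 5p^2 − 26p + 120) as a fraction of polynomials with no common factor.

Euclidean algorithm in ℚ[p]:
  p^5 − 12p^4 + 17p^3 + 258p^2 − 1044p + 1080 = (p^2 − 7p + 8)(p^3 − 5p^2 − 26p + 120) + (−4p^2 + 4p + 120)
  p^3 − 5p^2 − 26p + 120 = (−(1/4)p + 1)(−4p^2 + 4p + 120) + (0)
Last nonzero remainder: −4p^2 + 4p + 120. Dividing through by −4 gives the monic gcd p^2 − p − 30.
Cancel p^2 − p − 30 from numerator and denominator to get the reduced form.

(p^3 − 11p^2 + 36p − 36)/(p − 4)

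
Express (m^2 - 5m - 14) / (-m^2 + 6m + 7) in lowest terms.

Apply the Euclidean algorithm:
  m^2 - 5m - 14 = (-1)(-m^2 + 6m + 7) + (m - 7)
  -m^2 + 6m + 7 = (-m - 1)(m - 7) + (0)
The last nonzero remainder m - 7 is already monic.
Cancel m - 7 from numerator and denominator to get the reduced form.

(-m - 2)/(m + 1)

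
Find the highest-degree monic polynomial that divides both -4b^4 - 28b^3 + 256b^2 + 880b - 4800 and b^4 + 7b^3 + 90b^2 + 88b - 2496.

b^2 + 2b - 24

Repeated division with remainder:
  -4b^4 - 28b^3 + 256b^2 + 880b - 4800 = (-4)(b^4 + 7b^3 + 90b^2 + 88b - 2496) + (616b^2 + 1232b - 14784)
  b^4 + 7b^3 + 90b^2 + 88b - 2496 = ((1/616)b^2 + (5/616)b + 13/77)(616b^2 + 1232b - 14784) + (0)
Last nonzero remainder: 616b^2 + 1232b - 14784. Dividing through by 616 gives the monic gcd b^2 + 2b - 24.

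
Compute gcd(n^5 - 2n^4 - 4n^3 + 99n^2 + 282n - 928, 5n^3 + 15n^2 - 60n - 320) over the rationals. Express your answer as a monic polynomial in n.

n^2 + 7n + 16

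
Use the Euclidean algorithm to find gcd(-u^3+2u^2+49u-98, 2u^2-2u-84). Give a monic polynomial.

By polynomial division,
  -u^3+2u^2+49u-98 = (-(1/2)u+1/2)(2u^2-2u-84) + (8u-56)
  2u^2-2u-84 = ((1/4)u+3/2)(8u-56) + (0)
Last nonzero remainder: 8u-56. Dividing through by 8 gives the monic gcd u-7.

u-7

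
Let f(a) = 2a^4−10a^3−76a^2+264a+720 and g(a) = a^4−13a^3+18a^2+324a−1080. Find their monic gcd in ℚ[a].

a^3−7a^2−24a+180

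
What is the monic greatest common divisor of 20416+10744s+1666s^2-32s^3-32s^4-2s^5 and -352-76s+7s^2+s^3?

Apply the Euclidean algorithm:
  -2s^5-32s^4-32s^3+1666s^2+10744s+20416 = (-2s^2-18s-58)(s^3+7s^2-76s-352) + (0)
The last nonzero remainder s^3+7s^2-76s-352 is already monic.

-352-76s+7s^2+s^3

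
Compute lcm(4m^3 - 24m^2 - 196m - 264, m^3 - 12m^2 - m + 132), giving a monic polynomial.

m^4 - 10m^3 - 25m^2 + 130m + 264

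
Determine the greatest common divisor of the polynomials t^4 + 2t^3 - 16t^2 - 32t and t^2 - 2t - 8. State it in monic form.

t^2 - 2t - 8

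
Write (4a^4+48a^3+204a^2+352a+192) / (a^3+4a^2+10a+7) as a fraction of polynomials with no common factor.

Apply the Euclidean algorithm:
  4a^4+48a^3+204a^2+352a+192 = (4a+32)(a^3+4a^2+10a+7) + (36a^2+4a-32)
  a^3+4a^2+10a+7 = ((1/36)a+35/324)(36a^2+4a-32) + ((847/81)a+847/81)
  36a^2+4a-32 = ((2916/847)a-2592/847)((847/81)a+847/81) + (0)
Last nonzero remainder: (847/81)a+847/81. Dividing through by 847/81 gives the monic gcd a+1.
Cancel a+1 from numerator and denominator to get the reduced form.

(4a^3+44a^2+160a+192)/(a^2+3a+7)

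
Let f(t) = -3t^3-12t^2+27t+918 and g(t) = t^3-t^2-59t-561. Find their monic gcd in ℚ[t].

t^2+10t+51

Apply the Euclidean algorithm:
  -3t^3-12t^2+27t+918 = (-3)(t^3-t^2-59t-561) + (-15t^2-150t-765)
  t^3-t^2-59t-561 = (-(1/15)t+11/15)(-15t^2-150t-765) + (0)
Last nonzero remainder: -15t^2-150t-765. Dividing through by -15 gives the monic gcd t^2+10t+51.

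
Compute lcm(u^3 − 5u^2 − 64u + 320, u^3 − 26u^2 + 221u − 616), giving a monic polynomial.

u^5 − 23u^4 + 103u^3 + 1087u^2 − 10688u + 24640

Euclidean algorithm in ℚ[u]:
  u^3 − 5u^2 − 64u + 320 = (u^3 − 26u^2 + 221u − 616) + (21u^2 − 285u + 936)
  u^3 − 26u^2 + 221u − 616 = ((1/21)u − 29/49)(21u^2 − 285u + 936) + ((380/49)u − 3040/49)
  21u^2 − 285u + 936 = ((1029/380)u − 5733/380)((380/49)u − 3040/49) + (0)
Last nonzero remainder: (380/49)u − 3040/49. Dividing through by 380/49 gives the monic gcd u − 8.
Then lcm(f, g) = f·g / gcd(f, g); expanding and making the result monic gives the answer.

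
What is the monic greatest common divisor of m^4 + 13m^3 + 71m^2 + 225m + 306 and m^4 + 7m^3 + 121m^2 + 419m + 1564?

m^2 + 4m + 17

Euclidean algorithm in ℚ[m]:
  m^4 + 13m^3 + 71m^2 + 225m + 306 = (m^4 + 7m^3 + 121m^2 + 419m + 1564) + (6m^3 − 50m^2 − 194m − 1258)
  m^4 + 7m^3 + 121m^2 + 419m + 1564 = ((1/6)m + 23/9)(6m^3 − 50m^2 − 194m − 1258) + ((2530/9)m^2 + (10120/9)m + 43010/9)
  6m^3 − 50m^2 − 194m − 1258 = ((27/1265)m − 333/1265)((2530/9)m^2 + (10120/9)m + 43010/9) + (0)
Last nonzero remainder: (2530/9)m^2 + (10120/9)m + 43010/9. Dividing through by 2530/9 gives the monic gcd m^2 + 4m + 17.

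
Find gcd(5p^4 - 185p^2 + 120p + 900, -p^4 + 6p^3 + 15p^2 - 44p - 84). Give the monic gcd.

p^2 - p - 6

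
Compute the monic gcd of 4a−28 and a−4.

1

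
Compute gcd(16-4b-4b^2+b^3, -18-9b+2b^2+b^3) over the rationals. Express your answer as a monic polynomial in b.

2+b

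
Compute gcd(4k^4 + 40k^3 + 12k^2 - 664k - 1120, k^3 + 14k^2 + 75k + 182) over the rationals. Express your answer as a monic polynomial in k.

k + 7

By polynomial division,
  4k^4 + 40k^3 + 12k^2 - 664k - 1120 = (4k - 16)(k^3 + 14k^2 + 75k + 182) + (-64k^2 - 192k + 1792)
  k^3 + 14k^2 + 75k + 182 = (-(1/64)k - 11/64)(-64k^2 - 192k + 1792) + (70k + 490)
  -64k^2 - 192k + 1792 = (-(32/35)k + 128/35)(70k + 490) + (0)
Last nonzero remainder: 70k + 490. Dividing through by 70 gives the monic gcd k + 7.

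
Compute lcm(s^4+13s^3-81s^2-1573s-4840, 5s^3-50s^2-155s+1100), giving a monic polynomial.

s^5+9s^4-133s^3-1249s^2+1452s+19360

Euclidean algorithm in ℚ[s]:
  s^4+13s^3-81s^2-1573s-4840 = ((1/5)s+23/5)(5s^3-50s^2-155s+1100) + (180s^2-1080s-9900)
  5s^3-50s^2-155s+1100 = ((1/36)s-1/9)(180s^2-1080s-9900) + (0)
Last nonzero remainder: 180s^2-1080s-9900. Dividing through by 180 gives the monic gcd s^2-6s-55.
Then lcm(f, g) = f·g / gcd(f, g); expanding and making the result monic gives the answer.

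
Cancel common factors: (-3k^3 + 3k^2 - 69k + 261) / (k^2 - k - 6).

(-3k^2 - 6k - 87)/(k + 2)

Euclidean algorithm in ℚ[k]:
  -3k^3 + 3k^2 - 69k + 261 = (-3k)(k^2 - k - 6) + (-87k + 261)
  k^2 - k - 6 = (-(1/87)k - 2/87)(-87k + 261) + (0)
Last nonzero remainder: -87k + 261. Dividing through by -87 gives the monic gcd k - 3.
Cancel k - 3 from numerator and denominator to get the reduced form.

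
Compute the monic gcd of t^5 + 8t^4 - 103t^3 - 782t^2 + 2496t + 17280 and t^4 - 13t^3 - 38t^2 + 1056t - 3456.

Euclidean algorithm in ℚ[t]:
  t^5 + 8t^4 - 103t^3 - 782t^2 + 2496t + 17280 = (t + 21)(t^4 - 13t^3 - 38t^2 + 1056t - 3456) + (208t^3 - 1040t^2 - 16224t + 89856)
  t^4 - 13t^3 - 38t^2 + 1056t - 3456 = ((1/208)t - 1/26)(208t^3 - 1040t^2 - 16224t + 89856) + (0)
Last nonzero remainder: 208t^3 - 1040t^2 - 16224t + 89856. Dividing through by 208 gives the monic gcd t^3 - 5t^2 - 78t + 432.

t^3 - 5t^2 - 78t + 432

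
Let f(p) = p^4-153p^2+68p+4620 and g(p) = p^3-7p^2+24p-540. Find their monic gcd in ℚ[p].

p-10

Euclidean algorithm in ℚ[p]:
  p^4-153p^2+68p+4620 = (p+7)(p^3-7p^2+24p-540) + (-128p^2+440p+8400)
  p^3-7p^2+24p-540 = (-(1/128)p+57/2048)(-128p^2+440p+8400) + ((19809/256)p-99045/128)
  -128p^2+440p+8400 = (-(32768/19809)p-71680/6603)((19809/256)p-99045/128) + (0)
Last nonzero remainder: (19809/256)p-99045/128. Dividing through by 19809/256 gives the monic gcd p-10.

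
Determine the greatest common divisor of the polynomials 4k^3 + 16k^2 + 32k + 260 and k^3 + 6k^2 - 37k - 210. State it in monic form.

k + 5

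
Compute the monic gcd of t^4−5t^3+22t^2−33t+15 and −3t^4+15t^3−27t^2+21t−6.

Apply the Euclidean algorithm:
  t^4−5t^3+22t^2−33t+15 = (−1/3)(−3t^4+15t^3−27t^2+21t−6) + (13t^2−26t+13)
  −3t^4+15t^3−27t^2+21t−6 = (−(3/13)t^2+(9/13)t−6/13)(13t^2−26t+13) + (0)
Last nonzero remainder: 13t^2−26t+13. Dividing through by 13 gives the monic gcd t^2−2t+1.

t^2−2t+1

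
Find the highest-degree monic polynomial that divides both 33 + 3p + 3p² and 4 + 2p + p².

1

Euclidean algorithm in ℚ[p]:
  3p² + 3p + 33 = (3)(p² + 2p + 4) + (−3p + 21)
  p² + 2p + 4 = (−(1/3)p − 3)(−3p + 21) + (67)
  −3p + 21 = (−(3/67)p + 21/67)(67) + (0)
The last nonzero remainder is the constant 67, so the polynomials are coprime and gcd = 1.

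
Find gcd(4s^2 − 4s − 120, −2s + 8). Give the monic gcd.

Repeated division with remainder:
  4s^2 − 4s − 120 = (−2s − 6)(−2s + 8) + (−72)
  −2s + 8 = ((1/36)s − 1/9)(−72) + (0)
The last nonzero remainder is the constant −72, so the polynomials are coprime and gcd = 1.

1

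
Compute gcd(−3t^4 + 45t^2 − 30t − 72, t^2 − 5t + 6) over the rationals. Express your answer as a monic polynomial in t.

Repeated division with remainder:
  −3t^4 + 45t^2 − 30t − 72 = (−3t^2 − 15t − 12)(t^2 − 5t + 6) + (0)
The last nonzero remainder t^2 − 5t + 6 is already monic.

t^2 − 5t + 6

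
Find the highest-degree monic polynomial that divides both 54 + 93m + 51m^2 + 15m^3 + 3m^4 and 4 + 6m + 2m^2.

2 + 3m + m^2

Euclidean algorithm in ℚ[m]:
  3m^4 + 15m^3 + 51m^2 + 93m + 54 = ((3/2)m^2 + 3m + 27/2)(2m^2 + 6m + 4) + (0)
Last nonzero remainder: 2m^2 + 6m + 4. Dividing through by 2 gives the monic gcd m^2 + 3m + 2.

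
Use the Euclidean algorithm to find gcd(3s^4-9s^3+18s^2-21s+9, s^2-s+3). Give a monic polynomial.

s^2-s+3

Repeated division with remainder:
  3s^4-9s^3+18s^2-21s+9 = (3s^2-6s+3)(s^2-s+3) + (0)
The last nonzero remainder s^2-s+3 is already monic.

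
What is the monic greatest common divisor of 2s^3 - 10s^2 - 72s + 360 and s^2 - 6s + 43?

1

By polynomial division,
  2s^3 - 10s^2 - 72s + 360 = (2s + 2)(s^2 - 6s + 43) + (-146s + 274)
  s^2 - 6s + 43 = (-(1/146)s + 301/10658)(-146s + 274) + (187910/5329)
  -146s + 274 = (-(389017/93955)s + 730073/93955)(187910/5329) + (0)
The last nonzero remainder is the constant 187910/5329, so the polynomials are coprime and gcd = 1.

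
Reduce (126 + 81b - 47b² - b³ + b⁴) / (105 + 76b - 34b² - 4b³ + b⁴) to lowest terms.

(-42 + b + b²)/(-35 - 2b + b²)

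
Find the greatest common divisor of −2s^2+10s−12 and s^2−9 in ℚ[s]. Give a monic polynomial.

s−3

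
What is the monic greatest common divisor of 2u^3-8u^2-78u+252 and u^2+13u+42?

u+6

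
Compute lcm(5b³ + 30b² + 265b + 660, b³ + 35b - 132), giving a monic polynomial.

b⁴ + 3b³ + 35b² - 27b - 396

Euclidean algorithm in ℚ[b]:
  5b³ + 30b² + 265b + 660 = (5)(b³ + 35b - 132) + (30b² + 90b + 1320)
  b³ + 35b - 132 = ((1/30)b - 1/10)(30b² + 90b + 1320) + (0)
Last nonzero remainder: 30b² + 90b + 1320. Dividing through by 30 gives the monic gcd b² + 3b + 44.
Then lcm(f, g) = f·g / gcd(f, g); expanding and making the result monic gives the answer.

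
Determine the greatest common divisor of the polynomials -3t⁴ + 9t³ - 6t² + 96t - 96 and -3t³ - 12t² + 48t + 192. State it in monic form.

t - 4

Euclidean algorithm in ℚ[t]:
  -3t⁴ + 9t³ - 6t² + 96t - 96 = (t - 7)(-3t³ - 12t² + 48t + 192) + (-138t² + 240t + 1248)
  -3t³ - 12t² + 48t + 192 = ((1/46)t + 66/529)(-138t² + 240t + 1248) + (-(4800/529)t + 19200/529)
  -138t² + 240t + 1248 = ((12167/800)t + 6877/200)(-(4800/529)t + 19200/529) + (0)
Last nonzero remainder: -(4800/529)t + 19200/529. Dividing through by -4800/529 gives the monic gcd t - 4.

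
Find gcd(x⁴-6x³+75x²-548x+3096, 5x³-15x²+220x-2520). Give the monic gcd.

Euclidean algorithm in ℚ[x]:
  x⁴-6x³+75x²-548x+3096 = ((1/5)x-3/5)(5x³-15x²+220x-2520) + (22x²+88x+1584)
  5x³-15x²+220x-2520 = ((5/22)x-35/22)(22x²+88x+1584) + (0)
Last nonzero remainder: 22x²+88x+1584. Dividing through by 22 gives the monic gcd x²+4x+72.

x²+4x+72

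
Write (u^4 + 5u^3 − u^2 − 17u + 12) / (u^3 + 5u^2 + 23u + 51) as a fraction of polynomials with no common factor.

(u^3 + 2u^2 − 7u + 4)/(u^2 + 2u + 17)

Euclidean algorithm in ℚ[u]:
  u^4 + 5u^3 − u^2 − 17u + 12 = (u)(u^3 + 5u^2 + 23u + 51) + (−24u^2 − 68u + 12)
  u^3 + 5u^2 + 23u + 51 = (−(1/24)u − 13/144)(−24u^2 − 68u + 12) + ((625/36)u + 625/12)
  −24u^2 − 68u + 12 = (−(864/625)u + 144/625)((625/36)u + 625/12) + (0)
Last nonzero remainder: (625/36)u + 625/12. Dividing through by 625/36 gives the monic gcd u + 3.
Cancel u + 3 from numerator and denominator to get the reduced form.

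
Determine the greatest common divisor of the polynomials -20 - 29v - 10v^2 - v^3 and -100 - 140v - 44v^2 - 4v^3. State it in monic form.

Euclidean algorithm in ℚ[v]:
  -v^3 - 10v^2 - 29v - 20 = (1/4)(-4v^3 - 44v^2 - 140v - 100) + (v^2 + 6v + 5)
  -4v^3 - 44v^2 - 140v - 100 = (-4v - 20)(v^2 + 6v + 5) + (0)
The last nonzero remainder v^2 + 6v + 5 is already monic.

5 + 6v + v^2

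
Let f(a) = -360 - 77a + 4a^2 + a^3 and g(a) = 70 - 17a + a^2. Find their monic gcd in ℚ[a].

1

Repeated division with remainder:
  a^3 + 4a^2 - 77a - 360 = (a + 21)(a^2 - 17a + 70) + (210a - 1830)
  a^2 - 17a + 70 = ((1/210)a - 29/735)(210a - 1830) + (-108/49)
  210a - 1830 = (-(1715/18)a + 14945/18)(-108/49) + (0)
The last nonzero remainder is the constant -108/49, so the polynomials are coprime and gcd = 1.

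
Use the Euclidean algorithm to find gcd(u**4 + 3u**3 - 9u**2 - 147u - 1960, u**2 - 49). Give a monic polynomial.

u**2 - 49

Repeated division with remainder:
  u**4 + 3u**3 - 9u**2 - 147u - 1960 = (u**2 + 3u + 40)(u**2 - 49) + (0)
The last nonzero remainder u**2 - 49 is already monic.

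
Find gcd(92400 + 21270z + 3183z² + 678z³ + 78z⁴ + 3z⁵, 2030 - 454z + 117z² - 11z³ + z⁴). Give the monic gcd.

35 - 3z + z²

Repeated division with remainder:
  3z⁵ + 78z⁴ + 678z³ + 3183z² + 21270z + 92400 = (3z + 111)(z⁴ - 11z³ + 117z² - 454z + 2030) + (1548z³ - 8442z² + 65574z - 132930)
  z⁴ - 11z³ + 117z² - 454z + 2030 = ((1/1548)z - 53/14792)(1548z³ - 8442z² + 65574z - 132930) + ((328321/7396)z² - (984963/7396)z + 11491235/7396)
  1548z³ - 8442z² + 65574z - 132930 = ((11449008/328321)z - 28090008/328321)((328321/7396)z² - (984963/7396)z + 11491235/7396) + (0)
Last nonzero remainder: (328321/7396)z² - (984963/7396)z + 11491235/7396. Dividing through by 328321/7396 gives the monic gcd z² - 3z + 35.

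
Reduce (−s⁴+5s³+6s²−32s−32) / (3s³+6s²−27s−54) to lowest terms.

Apply the Euclidean algorithm:
  −s⁴+5s³+6s²−32s−32 = (−(1/3)s+7/3)(3s³+6s²−27s−54) + (−17s²+13s+94)
  3s³+6s²−27s−54 = (−(3/17)s−141/289)(−17s²+13s+94) + (−(1176/289)s−2352/289)
  −17s²+13s+94 = ((4913/1176)s−13583/1176)(−(1176/289)s−2352/289) + (0)
Last nonzero remainder: −(1176/289)s−2352/289. Dividing through by −1176/289 gives the monic gcd s+2.
Cancel s+2 from numerator and denominator to get the reduced form.

(−s³+7s²−8s−16)/(3s²−27)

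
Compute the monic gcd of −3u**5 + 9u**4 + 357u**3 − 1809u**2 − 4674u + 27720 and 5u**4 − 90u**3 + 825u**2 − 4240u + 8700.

Euclidean algorithm in ℚ[u]:
  −3u**5 + 9u**4 + 357u**3 − 1809u**2 − 4674u + 27720 = (−(3/5)u − 9)(5u**4 − 90u**3 + 825u**2 − 4240u + 8700) + (42u**3 + 3072u**2 − 37614u + 106020)
  5u**4 − 90u**3 + 825u**2 − 4240u + 8700 = ((5/42)u − 1595/147)(42u**3 + 3072u**2 − 37614u + 106020) + ((1893120/49)u**2 − (20824320/49)u + 56793600/49)
  42u**3 + 3072u**2 − 37614u + 106020 = ((343/315520)u + 28861/315520)((1893120/49)u**2 − (20824320/49)u + 56793600/49) + (0)
Last nonzero remainder: (1893120/49)u**2 − (20824320/49)u + 56793600/49. Dividing through by 1893120/49 gives the monic gcd u**2 − 11u + 30.

u**2 − 11u + 30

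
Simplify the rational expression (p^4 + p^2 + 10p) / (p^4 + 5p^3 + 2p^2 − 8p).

(p^2 − 2p + 5)/(p^2 + 3p − 4)

Euclidean algorithm in ℚ[p]:
  p^4 + p^2 + 10p = (p^4 + 5p^3 + 2p^2 − 8p) + (−5p^3 − p^2 + 18p)
  p^4 + 5p^3 + 2p^2 − 8p = (−(1/5)p − 24/25)(−5p^3 − p^2 + 18p) + ((116/25)p^2 + (232/25)p)
  −5p^3 − p^2 + 18p = (−(125/116)p + 225/116)((116/25)p^2 + (232/25)p) + (0)
Last nonzero remainder: (116/25)p^2 + (232/25)p. Dividing through by 116/25 gives the monic gcd p^2 + 2p.
Cancel p^2 + 2p from numerator and denominator to get the reduced form.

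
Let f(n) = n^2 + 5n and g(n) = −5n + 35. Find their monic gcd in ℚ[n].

Apply the Euclidean algorithm:
  n^2 + 5n = (−(1/5)n − 12/5)(−5n + 35) + (84)
  −5n + 35 = (−(5/84)n + 5/12)(84) + (0)
The last nonzero remainder is the constant 84, so the polynomials are coprime and gcd = 1.

1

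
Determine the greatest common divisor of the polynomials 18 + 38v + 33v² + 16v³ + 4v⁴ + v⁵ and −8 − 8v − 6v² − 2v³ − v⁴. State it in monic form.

2 + 2v + v²

By polynomial division,
  v⁵ + 4v⁴ + 16v³ + 33v² + 38v + 18 = (−v − 2)(−v⁴ − 2v³ − 6v² − 8v − 8) + (6v³ + 13v² + 14v + 2)
  −v⁴ − 2v³ − 6v² − 8v − 8 = (−(1/6)v + 1/36)(6v³ + 13v² + 14v + 2) + (−(145/36)v² − (145/18)v − 145/18)
  6v³ + 13v² + 14v + 2 = (−(216/145)v − 36/145)(−(145/36)v² − (145/18)v − 145/18) + (0)
Last nonzero remainder: −(145/36)v² − (145/18)v − 145/18. Dividing through by −145/36 gives the monic gcd v² + 2v + 2.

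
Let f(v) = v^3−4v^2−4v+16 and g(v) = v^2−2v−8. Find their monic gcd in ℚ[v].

v^2−2v−8

Repeated division with remainder:
  v^3−4v^2−4v+16 = (v−2)(v^2−2v−8) + (0)
The last nonzero remainder v^2−2v−8 is already monic.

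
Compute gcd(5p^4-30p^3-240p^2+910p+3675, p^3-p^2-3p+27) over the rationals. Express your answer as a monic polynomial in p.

By polynomial division,
  5p^4-30p^3-240p^2+910p+3675 = (5p-25)(p^3-p^2-3p+27) + (-250p^2+700p+4350)
  p^3-p^2-3p+27 = (-(1/250)p-9/1250)(-250p^2+700p+4350) + ((486/25)p+1458/25)
  -250p^2+700p+4350 = (-(3125/243)p+18125/243)((486/25)p+1458/25) + (0)
Last nonzero remainder: (486/25)p+1458/25. Dividing through by 486/25 gives the monic gcd p+3.

p+3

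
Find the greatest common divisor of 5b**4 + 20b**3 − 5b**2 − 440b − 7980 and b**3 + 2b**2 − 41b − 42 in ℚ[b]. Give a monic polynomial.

b**2 + b − 42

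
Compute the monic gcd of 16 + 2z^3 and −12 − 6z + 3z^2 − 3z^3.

4 − 2z + z^2

Euclidean algorithm in ℚ[z]:
  2z^3 + 16 = (−2/3)(−3z^3 + 3z^2 − 6z − 12) + (2z^2 − 4z + 8)
  −3z^3 + 3z^2 − 6z − 12 = (−(3/2)z − 3/2)(2z^2 − 4z + 8) + (0)
Last nonzero remainder: 2z^2 − 4z + 8. Dividing through by 2 gives the monic gcd z^2 − 2z + 4.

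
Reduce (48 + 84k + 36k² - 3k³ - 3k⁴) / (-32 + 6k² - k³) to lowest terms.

Apply the Euclidean algorithm:
  -3k⁴ - 3k³ + 36k² + 84k + 48 = (3k + 21)(-k³ + 6k² - 32) + (-90k² + 180k + 720)
  -k³ + 6k² - 32 = ((1/90)k - 2/45)(-90k² + 180k + 720) + (0)
Last nonzero remainder: -90k² + 180k + 720. Dividing through by -90 gives the monic gcd k² - 2k - 8.
Cancel k² - 2k - 8 from numerator and denominator to get the reduced form.

(6 + 9k + 3k²)/(-4 + k)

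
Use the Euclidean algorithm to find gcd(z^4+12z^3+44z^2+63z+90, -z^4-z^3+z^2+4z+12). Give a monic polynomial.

z^2+z+3

By polynomial division,
  z^4+12z^3+44z^2+63z+90 = (-1)(-z^4-z^3+z^2+4z+12) + (11z^3+45z^2+67z+102)
  -z^4-z^3+z^2+4z+12 = (-(1/11)z+34/121)(11z^3+45z^2+67z+102) + (-(672/121)z^2-(672/121)z-2016/121)
  11z^3+45z^2+67z+102 = (-(1331/672)z-2057/336)(-(672/121)z^2-(672/121)z-2016/121) + (0)
Last nonzero remainder: -(672/121)z^2-(672/121)z-2016/121. Dividing through by -672/121 gives the monic gcd z^2+z+3.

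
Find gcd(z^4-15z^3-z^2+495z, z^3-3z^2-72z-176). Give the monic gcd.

Apply the Euclidean algorithm:
  z^4-15z^3-z^2+495z = (z-12)(z^3-3z^2-72z-176) + (35z^2-193z-2112)
  z^3-3z^2-72z-176 = ((1/35)z+88/1225)(35z^2-193z-2112) + ((2704/1225)z-29744/1225)
  35z^2-193z-2112 = ((42875/2704)z+14700/169)((2704/1225)z-29744/1225) + (0)
Last nonzero remainder: (2704/1225)z-29744/1225. Dividing through by 2704/1225 gives the monic gcd z-11.

z-11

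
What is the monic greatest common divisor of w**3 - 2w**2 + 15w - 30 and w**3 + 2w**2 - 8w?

By polynomial division,
  w**3 - 2w**2 + 15w - 30 = (w**3 + 2w**2 - 8w) + (-4w**2 + 23w - 30)
  w**3 + 2w**2 - 8w = (-(1/4)w - 31/16)(-4w**2 + 23w - 30) + ((465/16)w - 465/8)
  -4w**2 + 23w - 30 = (-(64/465)w + 16/31)((465/16)w - 465/8) + (0)
Last nonzero remainder: (465/16)w - 465/8. Dividing through by 465/16 gives the monic gcd w - 2.

w - 2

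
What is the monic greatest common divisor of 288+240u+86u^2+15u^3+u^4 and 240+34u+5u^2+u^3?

Repeated division with remainder:
  u^4+15u^3+86u^2+240u+288 = (u+10)(u^3+5u^2+34u+240) + (2u^2-340u-2112)
  u^3+5u^2+34u+240 = ((1/2)u+175/2)(2u^2-340u-2112) + (30840u+185040)
  2u^2-340u-2112 = ((1/15420)u-44/3855)(30840u+185040) + (0)
Last nonzero remainder: 30840u+185040. Dividing through by 30840 gives the monic gcd u+6.

6+u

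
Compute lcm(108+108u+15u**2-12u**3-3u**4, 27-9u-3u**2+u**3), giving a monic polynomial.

Euclidean algorithm in ℚ[u]:
  -3u**4-12u**3+15u**2+108u+108 = (-3u-21)(u**3-3u**2-9u+27) + (-75u**2+675)
  u**3-3u**2-9u+27 = (-(1/75)u+1/25)(-75u**2+675) + (0)
Last nonzero remainder: -75u**2+675. Dividing through by -75 gives the monic gcd u**2-9.
Then lcm(f, g) = f·g / gcd(f, g); expanding and making the result monic gives the answer.

108+72u-21u**2-17u**3+u**4+u**5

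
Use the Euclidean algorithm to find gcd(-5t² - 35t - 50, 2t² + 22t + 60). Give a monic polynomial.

By polynomial division,
  -5t² - 35t - 50 = (-5/2)(2t² + 22t + 60) + (20t + 100)
  2t² + 22t + 60 = ((1/10)t + 3/5)(20t + 100) + (0)
Last nonzero remainder: 20t + 100. Dividing through by 20 gives the monic gcd t + 5.

t + 5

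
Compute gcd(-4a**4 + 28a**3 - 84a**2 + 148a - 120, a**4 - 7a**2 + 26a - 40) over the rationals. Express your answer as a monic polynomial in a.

By polynomial division,
  -4a**4 + 28a**3 - 84a**2 + 148a - 120 = (-4)(a**4 - 7a**2 + 26a - 40) + (28a**3 - 112a**2 + 252a - 280)
  a**4 - 7a**2 + 26a - 40 = ((1/28)a + 1/7)(28a**3 - 112a**2 + 252a - 280) + (0)
Last nonzero remainder: 28a**3 - 112a**2 + 252a - 280. Dividing through by 28 gives the monic gcd a**3 - 4a**2 + 9a - 10.

a**3 - 4a**2 + 9a - 10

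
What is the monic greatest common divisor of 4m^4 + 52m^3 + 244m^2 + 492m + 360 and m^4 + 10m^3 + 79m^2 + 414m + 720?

Euclidean algorithm in ℚ[m]:
  4m^4 + 52m^3 + 244m^2 + 492m + 360 = (4)(m^4 + 10m^3 + 79m^2 + 414m + 720) + (12m^3 - 72m^2 - 1164m - 2520)
  m^4 + 10m^3 + 79m^2 + 414m + 720 = ((1/12)m + 4/3)(12m^3 - 72m^2 - 1164m - 2520) + (272m^2 + 2176m + 4080)
  12m^3 - 72m^2 - 1164m - 2520 = ((3/68)m - 21/34)(272m^2 + 2176m + 4080) + (0)
Last nonzero remainder: 272m^2 + 2176m + 4080. Dividing through by 272 gives the monic gcd m^2 + 8m + 15.

m^2 + 8m + 15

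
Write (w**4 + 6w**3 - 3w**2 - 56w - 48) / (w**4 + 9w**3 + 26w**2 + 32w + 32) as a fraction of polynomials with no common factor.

(w**2 - 2w - 3)/(w**2 + w + 2)

Apply the Euclidean algorithm:
  w**4 + 6w**3 - 3w**2 - 56w - 48 = (w**4 + 9w**3 + 26w**2 + 32w + 32) + (-3w**3 - 29w**2 - 88w - 80)
  w**4 + 9w**3 + 26w**2 + 32w + 32 = (-(1/3)w + 2/9)(-3w**3 - 29w**2 - 88w - 80) + ((28/9)w**2 + (224/9)w + 448/9)
  -3w**3 - 29w**2 - 88w - 80 = (-(27/28)w - 45/28)((28/9)w**2 + (224/9)w + 448/9) + (0)
Last nonzero remainder: (28/9)w**2 + (224/9)w + 448/9. Dividing through by 28/9 gives the monic gcd w**2 + 8w + 16.
Cancel w**2 + 8w + 16 from numerator and denominator to get the reduced form.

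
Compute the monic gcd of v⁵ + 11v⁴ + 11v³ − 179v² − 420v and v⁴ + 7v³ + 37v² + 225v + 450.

v² + 8v + 15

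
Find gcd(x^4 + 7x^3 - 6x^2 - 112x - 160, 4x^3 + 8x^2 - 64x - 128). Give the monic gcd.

Apply the Euclidean algorithm:
  x^4 + 7x^3 - 6x^2 - 112x - 160 = ((1/4)x + 5/4)(4x^3 + 8x^2 - 64x - 128) + (0)
Last nonzero remainder: 4x^3 + 8x^2 - 64x - 128. Dividing through by 4 gives the monic gcd x^3 + 2x^2 - 16x - 32.

x^3 + 2x^2 - 16x - 32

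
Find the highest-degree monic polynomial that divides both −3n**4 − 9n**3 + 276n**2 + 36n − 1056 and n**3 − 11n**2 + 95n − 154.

By polynomial division,
  −3n**4 − 9n**3 + 276n**2 + 36n − 1056 = (−3n − 42)(n**3 − 11n**2 + 95n − 154) + (99n**2 + 3564n − 7524)
  n**3 − 11n**2 + 95n − 154 = ((1/99)n − 47/99)(99n**2 + 3564n − 7524) + (1863n − 3726)
  99n**2 + 3564n − 7524 = ((11/207)n + 418/207)(1863n − 3726) + (0)
Last nonzero remainder: 1863n − 3726. Dividing through by 1863 gives the monic gcd n − 2.

n − 2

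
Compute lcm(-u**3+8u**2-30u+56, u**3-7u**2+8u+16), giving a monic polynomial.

By polynomial division,
  -u**3+8u**2-30u+56 = (-1)(u**3-7u**2+8u+16) + (u**2-22u+72)
  u**3-7u**2+8u+16 = (u+15)(u**2-22u+72) + (266u-1064)
  u**2-22u+72 = ((1/266)u-9/133)(266u-1064) + (0)
Last nonzero remainder: 266u-1064. Dividing through by 266 gives the monic gcd u-4.
Then lcm(f, g) = f·g / gcd(f, g); expanding and making the result monic gives the answer.

u**5-11u**4+50u**3-114u**2+48u+224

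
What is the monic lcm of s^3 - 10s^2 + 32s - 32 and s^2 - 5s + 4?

s^4 - 11s^3 + 42s^2 - 64s + 32

By polynomial division,
  s^3 - 10s^2 + 32s - 32 = (s - 5)(s^2 - 5s + 4) + (3s - 12)
  s^2 - 5s + 4 = ((1/3)s - 1/3)(3s - 12) + (0)
Last nonzero remainder: 3s - 12. Dividing through by 3 gives the monic gcd s - 4.
Then lcm(f, g) = f·g / gcd(f, g); expanding and making the result monic gives the answer.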